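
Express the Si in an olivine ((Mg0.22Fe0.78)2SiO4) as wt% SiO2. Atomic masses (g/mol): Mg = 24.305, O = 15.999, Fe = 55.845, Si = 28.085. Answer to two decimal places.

31.64 wt%

Molar mass of (Mg0.22Fe0.78)2SiO4 = 0.44·24.305 + 1.56·55.845 + 1·28.085 + 4·15.999 = 189.893 g/mol.
Each formula unit contains 1 Si, equivalent to 1/1 = 1.0000 mol SiO2.
M(SiO2) = 1×28.085 + 2×15.999 = 60.083 g/mol.
Mass of SiO2 per formula unit = 1.0000 × 60.083 = 60.083 g.
SiO2 wt% = 60.083 / 189.893 × 100 = 31.64%.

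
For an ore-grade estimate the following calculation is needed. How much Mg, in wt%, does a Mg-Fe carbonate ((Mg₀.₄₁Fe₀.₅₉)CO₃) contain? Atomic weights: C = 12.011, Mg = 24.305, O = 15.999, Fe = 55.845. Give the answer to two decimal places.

9.68 wt%

M((Mg₀.₄₁Fe₀.₅₉)CO₃) = 102.922 g/mol.
Mg contributes 0.41 × 24.305 = 9.965 g per mole.
9.965/102.922 = 0.0968 → 9.68%.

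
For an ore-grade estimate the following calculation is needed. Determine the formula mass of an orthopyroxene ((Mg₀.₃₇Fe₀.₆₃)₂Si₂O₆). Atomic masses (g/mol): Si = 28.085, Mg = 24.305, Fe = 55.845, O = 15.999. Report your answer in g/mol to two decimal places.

M = 0.74(24.305) + 1.26(55.845) + 2(28.085) + 6(15.999)

240.51 g/mol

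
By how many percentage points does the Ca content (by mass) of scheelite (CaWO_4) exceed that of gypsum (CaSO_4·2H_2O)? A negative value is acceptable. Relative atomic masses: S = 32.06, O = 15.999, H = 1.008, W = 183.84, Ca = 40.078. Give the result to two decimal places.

-9.36 percentage points

First mineral: 40.078 g Ca in 287.914 g formula = 13.92 wt% Ca.
Second mineral: 40.078 g Ca in 172.164 g formula = 23.28 wt% Ca.
13.92% − 23.28% gives a difference of -9.36 percentage points.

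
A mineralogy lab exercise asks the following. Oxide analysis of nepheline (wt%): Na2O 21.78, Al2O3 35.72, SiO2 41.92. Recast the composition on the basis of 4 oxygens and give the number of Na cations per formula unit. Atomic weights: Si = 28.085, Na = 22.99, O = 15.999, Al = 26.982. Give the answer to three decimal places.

Na2O: 21.78/61.979 = 0.35141 mol → 0.70282 mol Na, 0.35141 mol O.
Al2O3: 35.72/101.961 = 0.35033 mol → 0.70066 mol Al, 1.05099 mol O.
SiO2: 41.92/60.083 = 0.69770 mol → 0.69770 mol Si, 1.39540 mol O.
Total oxygen = 2.79780 mol. Normalization factor = 4/2.79780 = 1.42969.
Na per 4 O = 0.70282 × 1.42969 = 1.005.

1.005 Na apfu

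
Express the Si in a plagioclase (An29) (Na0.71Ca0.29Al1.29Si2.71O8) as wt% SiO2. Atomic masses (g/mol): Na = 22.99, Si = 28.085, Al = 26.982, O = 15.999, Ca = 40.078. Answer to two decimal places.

61.02 wt%

Formula mass = 266.855 g/mol.
2.71 Si → 2.7100 mol SiO2 per formula unit; M(SiO2) = 60.083, so SiO2 mass = 162.825 g.
162.825/266.855 × 100 = 61.02 wt%.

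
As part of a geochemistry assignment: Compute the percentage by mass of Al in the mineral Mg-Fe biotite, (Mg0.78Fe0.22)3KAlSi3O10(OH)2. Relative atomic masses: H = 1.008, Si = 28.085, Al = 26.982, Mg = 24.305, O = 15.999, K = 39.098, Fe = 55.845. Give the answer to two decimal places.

M((Mg0.78Fe0.22)3KAlSi3O10(OH)2) = 438.070 g/mol.
Al contributes 1 × 26.982 = 26.982 g per mole.
26.982/438.070 = 0.0616 → 6.16%.

6.16 mass %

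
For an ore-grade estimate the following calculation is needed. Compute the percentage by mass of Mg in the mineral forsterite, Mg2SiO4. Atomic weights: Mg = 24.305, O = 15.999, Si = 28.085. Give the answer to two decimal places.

34.55 wt%

M(Mg2SiO4) = 140.691 g/mol.
Mg contributes 2 × 24.305 = 48.610 g per mole.
48.610/140.691 = 0.3455 → 34.55%.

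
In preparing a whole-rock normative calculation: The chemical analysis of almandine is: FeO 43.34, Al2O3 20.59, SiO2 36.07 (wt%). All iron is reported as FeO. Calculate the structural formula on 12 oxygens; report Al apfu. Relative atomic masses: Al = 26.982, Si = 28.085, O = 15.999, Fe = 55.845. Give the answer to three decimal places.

FeO (M=71.844): mol = 0.60325; Fe = 0.60325, O = 0.60325.
Al2O3 (M=101.961): mol = 0.20194; Al = 0.40388, O = 0.60582.
SiO2 (M=60.083): mol = 0.60034; Si = 0.60034, O = 1.20068.
ΣO = 2.40975; factor = 12/ΣO = 4.97977.
Al apfu = 0.40388 × 4.97977 = 2.011.

2.011 Al apfu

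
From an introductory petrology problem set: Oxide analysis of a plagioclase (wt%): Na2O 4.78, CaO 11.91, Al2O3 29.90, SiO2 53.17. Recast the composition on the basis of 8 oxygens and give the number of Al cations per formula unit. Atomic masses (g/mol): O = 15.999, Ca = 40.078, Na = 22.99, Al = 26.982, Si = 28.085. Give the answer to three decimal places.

4.78 wt% Na2O ÷ 61.979 g/mol = 0.07712 mol, giving 0.15424 Na and 0.07712 O.
11.91 wt% CaO ÷ 56.077 g/mol = 0.21239 mol, giving 0.21239 Ca and 0.21239 O.
29.90 wt% Al2O3 ÷ 101.961 g/mol = 0.29325 mol, giving 0.58650 Al and 0.87975 O.
53.17 wt% SiO2 ÷ 60.083 g/mol = 0.88494 mol, giving 0.88494 Si and 1.76988 O.
Oxygen sums to 2.93914; scaling by 8/2.93914 = 2.72188 puts the formula on 8 O.
Al: 0.58650 × 2.72188 = 1.596 atoms per formula unit.

1.596 Al apfu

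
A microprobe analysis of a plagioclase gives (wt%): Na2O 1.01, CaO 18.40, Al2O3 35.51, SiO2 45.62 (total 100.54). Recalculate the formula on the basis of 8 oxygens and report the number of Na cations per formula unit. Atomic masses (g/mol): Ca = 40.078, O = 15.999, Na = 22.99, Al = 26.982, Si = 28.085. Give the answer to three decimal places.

Na2O: 1.01/61.979 = 0.01630 mol → 0.03260 mol Na, 0.01630 mol O.
CaO: 18.40/56.077 = 0.32812 mol → 0.32812 mol Ca, 0.32812 mol O.
Al2O3: 35.51/101.961 = 0.34827 mol → 0.69654 mol Al, 1.04481 mol O.
SiO2: 45.62/60.083 = 0.75928 mol → 0.75928 mol Si, 1.51856 mol O.
Total oxygen = 2.90779 mol. Normalization factor = 8/2.90779 = 2.75123.
Na per 8 O = 0.03260 × 2.75123 = 0.090.

0.090 Na apfu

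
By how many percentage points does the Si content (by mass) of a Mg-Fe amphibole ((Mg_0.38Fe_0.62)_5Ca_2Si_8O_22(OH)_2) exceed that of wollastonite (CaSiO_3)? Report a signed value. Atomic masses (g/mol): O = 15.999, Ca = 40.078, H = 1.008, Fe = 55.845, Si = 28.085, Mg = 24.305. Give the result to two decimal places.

0.51 percentage points

M((Mg_0.38Fe_0.62)_5Ca_2Si_8O_22(OH)_2) = 910.127 g/mol, so wt% Si = 224.680/910.127 × 100 = 24.69%.
M(CaSiO_3) = 116.160 g/mol, so wt% Si = 28.085/116.160 × 100 = 24.18%.
24.69 − 24.18 = 0.51 pp.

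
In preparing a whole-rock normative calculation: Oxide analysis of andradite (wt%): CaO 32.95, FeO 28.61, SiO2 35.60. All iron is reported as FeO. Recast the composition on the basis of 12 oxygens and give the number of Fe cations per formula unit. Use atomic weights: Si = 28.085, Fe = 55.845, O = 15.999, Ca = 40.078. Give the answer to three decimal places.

2.201 Fe apfu

32.95 wt% CaO ÷ 56.077 g/mol = 0.58758 mol, giving 0.58758 Ca and 0.58758 O.
28.61 wt% FeO ÷ 71.844 g/mol = 0.39822 mol, giving 0.39822 Fe and 0.39822 O.
35.60 wt% SiO2 ÷ 60.083 g/mol = 0.59251 mol, giving 0.59251 Si and 1.18502 O.
Oxygen sums to 2.17082; scaling by 12/2.17082 = 5.52787 puts the formula on 12 O.
Fe: 0.39822 × 5.52787 = 2.201 atoms per formula unit.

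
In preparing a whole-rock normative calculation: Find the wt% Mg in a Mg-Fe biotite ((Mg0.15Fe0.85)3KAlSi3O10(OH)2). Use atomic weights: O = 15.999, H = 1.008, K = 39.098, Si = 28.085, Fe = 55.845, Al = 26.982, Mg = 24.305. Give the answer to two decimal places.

2.20 wt%

Formula mass = 0.45×24.305 + 2.55×55.845 + 1×39.098 + 1×26.982 + 3×28.085 + 12×15.999 + 2×1.008 = 497.681 g/mol, of which 10.937 g is Mg.
So Mg makes up 10.937/497.681 = 0.0220 of the mass, i.e. 2.20%.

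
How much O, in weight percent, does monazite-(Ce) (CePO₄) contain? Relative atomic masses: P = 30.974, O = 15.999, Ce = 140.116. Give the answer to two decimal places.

M(CePO₄) = 235.086 g/mol.
O contributes 4 × 15.999 = 63.996 g per mole.
63.996/235.086 = 0.2722 → 27.22%.

27.22 weight percent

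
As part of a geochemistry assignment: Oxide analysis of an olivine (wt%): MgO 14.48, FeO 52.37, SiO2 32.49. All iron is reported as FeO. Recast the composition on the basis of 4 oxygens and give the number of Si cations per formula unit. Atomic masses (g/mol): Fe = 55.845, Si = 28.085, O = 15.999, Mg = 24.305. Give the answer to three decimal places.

0.997 Si apfu

14.48 wt% MgO ÷ 40.304 g/mol = 0.35927 mol, giving 0.35927 Mg and 0.35927 O.
52.37 wt% FeO ÷ 71.844 g/mol = 0.72894 mol, giving 0.72894 Fe and 0.72894 O.
32.49 wt% SiO2 ÷ 60.083 g/mol = 0.54075 mol, giving 0.54075 Si and 1.08150 O.
Oxygen sums to 2.16971; scaling by 4/2.16971 = 1.84356 puts the formula on 4 O.
Si: 0.54075 × 1.84356 = 0.997 atoms per formula unit.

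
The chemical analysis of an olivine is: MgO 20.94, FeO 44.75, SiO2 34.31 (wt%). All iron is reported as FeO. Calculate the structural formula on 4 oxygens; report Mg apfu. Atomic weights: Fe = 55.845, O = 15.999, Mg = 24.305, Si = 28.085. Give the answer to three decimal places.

0.910 Mg apfu

MgO: 20.94/40.304 = 0.51955 mol → 0.51955 mol Mg, 0.51955 mol O.
FeO: 44.75/71.844 = 0.62288 mol → 0.62288 mol Fe, 0.62288 mol O.
SiO2: 34.31/60.083 = 0.57104 mol → 0.57104 mol Si, 1.14208 mol O.
Total oxygen = 2.28451 mol. Normalization factor = 4/2.28451 = 1.75092.
Mg per 4 O = 0.51955 × 1.75092 = 0.910.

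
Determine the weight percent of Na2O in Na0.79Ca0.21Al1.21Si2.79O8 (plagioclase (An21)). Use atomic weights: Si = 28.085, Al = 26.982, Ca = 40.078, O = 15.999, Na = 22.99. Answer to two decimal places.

M(Na0.79Ca0.21Al1.21Si2.79O8) = 265.576 g/mol; M(Na2O) = 61.979 g/mol.
Moles Na2O per formula unit = 0.79 Na ÷ 2 = 0.3950.
Na2O fraction = (0.3950 × 61.979) / 265.576 = 24.482/265.576 = 0.0922.

9.22 wt%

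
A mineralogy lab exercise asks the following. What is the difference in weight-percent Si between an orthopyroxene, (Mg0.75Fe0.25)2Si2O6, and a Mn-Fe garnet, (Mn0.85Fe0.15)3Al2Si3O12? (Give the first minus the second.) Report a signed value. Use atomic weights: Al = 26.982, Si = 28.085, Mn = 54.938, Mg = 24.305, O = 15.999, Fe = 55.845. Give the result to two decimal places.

8.93 percentage points

M((Mg0.75Fe0.25)2Si2O6) = 216.544 g/mol, so wt% Si = 56.170/216.544 × 100 = 25.94%.
M((Mn0.85Fe0.15)3Al2Si3O12) = 495.429 g/mol, so wt% Si = 84.255/495.429 × 100 = 17.01%.
25.94 − 17.01 = 8.93 pp.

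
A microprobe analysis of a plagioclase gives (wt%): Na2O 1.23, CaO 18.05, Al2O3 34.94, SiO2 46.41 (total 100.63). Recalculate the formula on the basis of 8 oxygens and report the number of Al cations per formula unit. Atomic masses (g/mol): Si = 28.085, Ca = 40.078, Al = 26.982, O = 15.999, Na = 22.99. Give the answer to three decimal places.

1.23 wt% Na2O ÷ 61.979 g/mol = 0.01985 mol, giving 0.03970 Na and 0.01985 O.
18.05 wt% CaO ÷ 56.077 g/mol = 0.32188 mol, giving 0.32188 Ca and 0.32188 O.
34.94 wt% Al2O3 ÷ 101.961 g/mol = 0.34268 mol, giving 0.68536 Al and 1.02804 O.
46.41 wt% SiO2 ÷ 60.083 g/mol = 0.77243 mol, giving 0.77243 Si and 1.54486 O.
Oxygen sums to 2.91463; scaling by 8/2.91463 = 2.74477 puts the formula on 8 O.
Al: 0.68536 × 2.74477 = 1.881 atoms per formula unit.

1.881 Al apfu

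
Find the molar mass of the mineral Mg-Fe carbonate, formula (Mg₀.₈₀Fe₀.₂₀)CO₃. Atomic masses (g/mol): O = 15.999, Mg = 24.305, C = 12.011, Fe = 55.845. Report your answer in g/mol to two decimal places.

90.62 g/mol

M = 0.80·24.305 + 0.20·55.845 + 1·12.011 + 3·15.999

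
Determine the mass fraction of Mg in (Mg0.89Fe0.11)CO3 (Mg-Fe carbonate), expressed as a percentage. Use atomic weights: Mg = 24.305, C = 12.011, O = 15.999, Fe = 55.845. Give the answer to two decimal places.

M((Mg0.89Fe0.11)CO3) = 87.782 g/mol.
Mg contributes 0.89 × 24.305 = 21.631 g per mole.
21.631/87.782 = 0.2464 → 24.64%.

24.64 mass %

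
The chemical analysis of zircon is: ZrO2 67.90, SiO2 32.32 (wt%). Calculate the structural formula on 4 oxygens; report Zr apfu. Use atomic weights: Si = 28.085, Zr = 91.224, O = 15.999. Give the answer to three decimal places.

67.90 wt% ZrO2 ÷ 123.222 g/mol = 0.55104 mol, giving 0.55104 Zr and 1.10208 O.
32.32 wt% SiO2 ÷ 60.083 g/mol = 0.53792 mol, giving 0.53792 Si and 1.07584 O.
Oxygen sums to 2.17792; scaling by 4/2.17792 = 1.83661 puts the formula on 4 O.
Zr: 0.55104 × 1.83661 = 1.012 atoms per formula unit.

1.012 Zr apfu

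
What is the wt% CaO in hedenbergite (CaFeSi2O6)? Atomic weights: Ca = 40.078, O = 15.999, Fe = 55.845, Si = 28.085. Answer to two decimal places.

Molar mass of CaFeSi2O6 = 1·40.078 + 1·55.845 + 2·28.085 + 6·15.999 = 248.087 g/mol.
Each formula unit contains 1 Ca, equivalent to 1/1 = 1.0000 mol CaO.
M(CaO) = 1×40.078 + 1×15.999 = 56.077 g/mol.
Mass of CaO per formula unit = 1.0000 × 56.077 = 56.077 g.
CaO wt% = 56.077 / 248.087 × 100 = 22.60%.

22.60 wt%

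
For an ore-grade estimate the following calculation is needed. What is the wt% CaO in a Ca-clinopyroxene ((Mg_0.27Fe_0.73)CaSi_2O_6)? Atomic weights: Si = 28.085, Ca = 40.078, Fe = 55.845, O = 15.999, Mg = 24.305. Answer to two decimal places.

Formula mass = 239.571 g/mol.
1 Ca → 1.0000 mol CaO per formula unit; M(CaO) = 56.077, so CaO mass = 56.077 g.
56.077/239.571 × 100 = 23.41 wt%.

23.41 wt%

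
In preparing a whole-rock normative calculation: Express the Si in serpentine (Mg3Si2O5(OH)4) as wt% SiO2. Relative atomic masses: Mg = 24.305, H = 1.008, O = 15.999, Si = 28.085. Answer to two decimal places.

43.36 wt%

Molar mass of Mg3Si2O5(OH)4 = 3*24.305 + 2*28.085 + 9*15.999 + 4*1.008 = 277.108 g/mol.
Each formula unit contains 2 Si, equivalent to 2/1 = 2.0000 mol SiO2.
M(SiO2) = 1×28.085 + 2×15.999 = 60.083 g/mol.
Mass of SiO2 per formula unit = 2.0000 × 60.083 = 120.166 g.
SiO2 wt% = 120.166 / 277.108 × 100 = 43.36%.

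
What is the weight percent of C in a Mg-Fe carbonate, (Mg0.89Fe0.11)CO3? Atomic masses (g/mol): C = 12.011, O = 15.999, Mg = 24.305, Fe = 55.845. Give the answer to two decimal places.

13.68 wt%

M((Mg0.89Fe0.11)CO3) = 87.782 g/mol.
C contributes 1 × 12.011 = 12.011 g per mole.
12.011/87.782 = 0.1368 → 13.68%.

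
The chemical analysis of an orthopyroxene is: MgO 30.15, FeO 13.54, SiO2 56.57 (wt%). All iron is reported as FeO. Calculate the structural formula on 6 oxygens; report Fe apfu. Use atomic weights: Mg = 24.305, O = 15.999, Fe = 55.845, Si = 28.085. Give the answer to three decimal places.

MgO: 30.15/40.304 = 0.74806 mol → 0.74806 mol Mg, 0.74806 mol O.
FeO: 13.54/71.844 = 0.18846 mol → 0.18846 mol Fe, 0.18846 mol O.
SiO2: 56.57/60.083 = 0.94153 mol → 0.94153 mol Si, 1.88306 mol O.
Total oxygen = 2.81958 mol. Normalization factor = 6/2.81958 = 2.12798.
Fe per 6 O = 0.18846 × 2.12798 = 0.401.

0.401 Fe apfu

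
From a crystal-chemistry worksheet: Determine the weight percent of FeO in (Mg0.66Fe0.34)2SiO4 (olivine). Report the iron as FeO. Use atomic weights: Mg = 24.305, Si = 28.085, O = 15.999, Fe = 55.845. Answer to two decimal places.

Molar mass of (Mg0.66Fe0.34)2SiO4 = 1.32×24.305 + 0.68×55.845 + 1×28.085 + 4×15.999 = 162.138 g/mol.
Each formula unit contains 0.68 Fe, equivalent to 0.68/1 = 0.6800 mol FeO.
M(FeO) = 1×55.845 + 1×15.999 = 71.844 g/mol.
Mass of FeO per formula unit = 0.6800 × 71.844 = 48.854 g.
FeO wt% = 48.854 / 162.138 × 100 = 30.13%.

30.13 wt%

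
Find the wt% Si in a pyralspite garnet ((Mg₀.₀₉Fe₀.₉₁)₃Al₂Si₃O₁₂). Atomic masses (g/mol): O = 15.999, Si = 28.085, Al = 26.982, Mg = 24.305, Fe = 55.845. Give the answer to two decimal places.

M((Mg₀.₀₉Fe₀.₉₁)₃Al₂Si₃O₁₂) = 489.226 g/mol.
Si contributes 3 × 28.085 = 84.255 g per mole.
84.255/489.226 = 0.1722 → 17.22%.

17.22 mass %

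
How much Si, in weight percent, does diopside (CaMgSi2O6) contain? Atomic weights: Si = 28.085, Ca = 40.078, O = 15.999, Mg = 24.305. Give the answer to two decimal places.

M(CaMgSi2O6) = 216.547 g/mol.
Si contributes 2 × 28.085 = 56.170 g per mole.
56.170/216.547 = 0.2594 → 25.94%.

25.94 weight percent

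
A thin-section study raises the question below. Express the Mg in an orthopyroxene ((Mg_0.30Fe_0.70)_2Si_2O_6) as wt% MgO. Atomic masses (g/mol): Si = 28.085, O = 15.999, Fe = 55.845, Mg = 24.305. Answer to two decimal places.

9.87 wt%

M((Mg_0.30Fe_0.70)_2Si_2O_6) = 244.930 g/mol; M(MgO) = 40.304 g/mol.
Moles MgO per formula unit = 0.60 Mg ÷ 1 = 0.6000.
MgO fraction = (0.6000 × 40.304) / 244.930 = 24.182/244.930 = 0.0987.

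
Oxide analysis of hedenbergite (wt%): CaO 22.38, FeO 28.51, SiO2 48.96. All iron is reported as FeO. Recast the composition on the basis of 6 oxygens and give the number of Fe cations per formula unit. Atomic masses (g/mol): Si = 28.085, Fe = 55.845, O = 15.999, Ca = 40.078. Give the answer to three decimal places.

0.982 Fe apfu

CaO (M=56.077): mol = 0.39909; Ca = 0.39909, O = 0.39909.
FeO (M=71.844): mol = 0.39683; Fe = 0.39683, O = 0.39683.
SiO2 (M=60.083): mol = 0.81487; Si = 0.81487, O = 1.62974.
ΣO = 2.42566; factor = 6/ΣO = 2.47355.
Fe apfu = 0.39683 × 2.47355 = 0.982.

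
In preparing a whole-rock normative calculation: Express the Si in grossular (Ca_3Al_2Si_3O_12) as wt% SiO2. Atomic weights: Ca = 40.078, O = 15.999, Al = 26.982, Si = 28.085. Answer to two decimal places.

M(Ca_3Al_2Si_3O_12) = 450.441 g/mol; M(SiO2) = 60.083 g/mol.
Moles SiO2 per formula unit = 3 Si ÷ 1 = 3.0000.
SiO2 fraction = (3.0000 × 60.083) / 450.441 = 180.249/450.441 = 0.4002.

40.02 wt%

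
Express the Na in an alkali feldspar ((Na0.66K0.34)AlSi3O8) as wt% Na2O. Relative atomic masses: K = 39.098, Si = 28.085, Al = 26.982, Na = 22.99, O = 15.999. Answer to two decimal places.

7.64 wt%

Formula mass = 267.696 g/mol.
0.66 Na → 0.3300 mol Na2O per formula unit; M(Na2O) = 61.979, so Na2O mass = 20.453 g.
20.453/267.696 × 100 = 7.64 wt%.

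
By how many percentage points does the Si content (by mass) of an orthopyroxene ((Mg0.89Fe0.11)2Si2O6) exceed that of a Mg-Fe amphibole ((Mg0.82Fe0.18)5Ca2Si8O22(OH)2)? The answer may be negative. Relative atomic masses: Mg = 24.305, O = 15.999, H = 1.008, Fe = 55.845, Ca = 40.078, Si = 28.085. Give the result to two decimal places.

M((Mg0.89Fe0.11)2Si2O6) = 207.713 g/mol, so wt% Si = 56.170/207.713 × 100 = 27.04%.
M((Mg0.82Fe0.18)5Ca2Si8O22(OH)2) = 840.739 g/mol, so wt% Si = 224.680/840.739 × 100 = 26.72%.
27.04 − 26.72 = 0.32 pp.

0.32 percentage points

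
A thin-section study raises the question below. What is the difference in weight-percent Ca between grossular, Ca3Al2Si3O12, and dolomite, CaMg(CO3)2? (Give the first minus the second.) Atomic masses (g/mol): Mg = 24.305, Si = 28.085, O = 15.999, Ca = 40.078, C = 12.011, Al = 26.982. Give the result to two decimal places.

4.96 percentage points

M(Ca3Al2Si3O12) = 450.441 g/mol, so wt% Ca = 120.234/450.441 × 100 = 26.69%.
M(CaMg(CO3)2) = 184.399 g/mol, so wt% Ca = 40.078/184.399 × 100 = 21.73%.
26.69 − 21.73 = 4.96 pp.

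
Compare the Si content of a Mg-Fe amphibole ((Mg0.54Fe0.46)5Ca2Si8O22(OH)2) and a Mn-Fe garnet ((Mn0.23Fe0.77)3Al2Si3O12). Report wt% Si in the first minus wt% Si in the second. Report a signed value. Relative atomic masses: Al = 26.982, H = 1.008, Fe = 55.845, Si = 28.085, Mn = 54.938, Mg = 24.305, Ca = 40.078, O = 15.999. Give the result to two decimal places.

8.44 percentage points

M((Mg0.54Fe0.46)5Ca2Si8O22(OH)2) = 884.895 g/mol, so wt% Si = 224.680/884.895 × 100 = 25.39%.
M((Mn0.23Fe0.77)3Al2Si3O12) = 497.116 g/mol, so wt% Si = 84.255/497.116 × 100 = 16.95%.
25.39 − 16.95 = 8.44 pp.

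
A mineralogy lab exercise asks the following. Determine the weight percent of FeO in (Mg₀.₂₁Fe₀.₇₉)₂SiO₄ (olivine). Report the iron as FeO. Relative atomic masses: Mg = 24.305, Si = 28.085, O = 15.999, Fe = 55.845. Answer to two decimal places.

Molar mass of (Mg₀.₂₁Fe₀.₇₉)₂SiO₄ = 0.42×24.305 + 1.58×55.845 + 1×28.085 + 4×15.999 = 190.524 g/mol.
Each formula unit contains 1.58 Fe, equivalent to 1.58/1 = 1.5800 mol FeO.
M(FeO) = 1×55.845 + 1×15.999 = 71.844 g/mol.
Mass of FeO per formula unit = 1.5800 × 71.844 = 113.514 g.
FeO wt% = 113.514 / 190.524 × 100 = 59.58%.

59.58 wt%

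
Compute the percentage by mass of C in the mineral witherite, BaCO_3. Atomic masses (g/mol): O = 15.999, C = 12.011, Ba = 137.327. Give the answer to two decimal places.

Molar mass of BaCO_3: 1·137.327 + 1·12.011 + 3·15.999 = 197.335 g/mol.
Mass of C per formula unit: 1 × 12.011 = 12.011 g.
Weight fraction C = 12.011 / 197.335 = 0.0609.

6.09 mass %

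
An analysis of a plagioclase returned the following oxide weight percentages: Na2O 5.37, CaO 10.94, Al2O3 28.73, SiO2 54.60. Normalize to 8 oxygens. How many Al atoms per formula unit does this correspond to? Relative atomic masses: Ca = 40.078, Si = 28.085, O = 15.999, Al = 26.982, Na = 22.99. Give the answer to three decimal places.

1.531 Al apfu

Na2O (M=61.979): mol = 0.08664; Na = 0.17328, O = 0.08664.
CaO (M=56.077): mol = 0.19509; Ca = 0.19509, O = 0.19509.
Al2O3 (M=101.961): mol = 0.28177; Al = 0.56354, O = 0.84531.
SiO2 (M=60.083): mol = 0.90874; Si = 0.90874, O = 1.81748.
ΣO = 2.94452; factor = 8/ΣO = 2.71691.
Al apfu = 0.56354 × 2.71691 = 1.531.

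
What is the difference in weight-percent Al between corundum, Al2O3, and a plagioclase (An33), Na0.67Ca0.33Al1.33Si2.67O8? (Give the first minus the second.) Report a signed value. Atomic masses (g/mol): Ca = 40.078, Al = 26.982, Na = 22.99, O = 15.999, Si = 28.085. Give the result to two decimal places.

First mineral: 53.964 g Al in 101.961 g formula = 52.93 wt% Al.
Second mineral: 35.886 g Al in 267.494 g formula = 13.42 wt% Al.
52.93% − 13.42% gives a difference of 39.51 percentage points.

39.51 percentage points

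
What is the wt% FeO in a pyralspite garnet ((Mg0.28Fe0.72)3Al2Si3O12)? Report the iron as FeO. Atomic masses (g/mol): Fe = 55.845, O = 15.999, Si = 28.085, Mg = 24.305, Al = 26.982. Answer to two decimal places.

32.93 wt%

M((Mg0.28Fe0.72)3Al2Si3O12) = 471.248 g/mol; M(FeO) = 71.844 g/mol.
Moles FeO per formula unit = 2.16 Fe ÷ 1 = 2.1600.
FeO fraction = (2.1600 × 71.844) / 471.248 = 155.183/471.248 = 0.3293.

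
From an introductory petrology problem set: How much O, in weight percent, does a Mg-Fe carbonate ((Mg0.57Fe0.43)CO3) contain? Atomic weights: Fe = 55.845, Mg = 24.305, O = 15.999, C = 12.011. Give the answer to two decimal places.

49.04 weight percent

M((Mg0.57Fe0.43)CO3) = 97.875 g/mol.
O contributes 3 × 15.999 = 47.997 g per mole.
47.997/97.875 = 0.4904 → 49.04%.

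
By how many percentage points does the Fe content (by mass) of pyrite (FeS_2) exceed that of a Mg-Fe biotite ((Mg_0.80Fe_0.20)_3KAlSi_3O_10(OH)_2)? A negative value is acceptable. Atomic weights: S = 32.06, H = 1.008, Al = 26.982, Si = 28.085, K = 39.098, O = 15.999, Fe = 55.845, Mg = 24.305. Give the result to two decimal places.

38.87 percentage points

First mineral: 55.845 g Fe in 119.965 g formula = 46.55 wt% Fe.
Second mineral: 33.507 g Fe in 436.178 g formula = 7.68 wt% Fe.
46.55% − 7.68% gives a difference of 38.87 percentage points.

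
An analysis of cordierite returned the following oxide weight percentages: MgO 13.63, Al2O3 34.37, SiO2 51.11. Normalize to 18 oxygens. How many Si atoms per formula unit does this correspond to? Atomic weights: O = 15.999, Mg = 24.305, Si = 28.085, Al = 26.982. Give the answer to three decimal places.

5.019 Si apfu

MgO: 13.63/40.304 = 0.33818 mol → 0.33818 mol Mg, 0.33818 mol O.
Al2O3: 34.37/101.961 = 0.33709 mol → 0.67418 mol Al, 1.01127 mol O.
SiO2: 51.11/60.083 = 0.85066 mol → 0.85066 mol Si, 1.70132 mol O.
Total oxygen = 3.05077 mol. Normalization factor = 18/3.05077 = 5.90015.
Si per 18 O = 0.85066 × 5.90015 = 5.019.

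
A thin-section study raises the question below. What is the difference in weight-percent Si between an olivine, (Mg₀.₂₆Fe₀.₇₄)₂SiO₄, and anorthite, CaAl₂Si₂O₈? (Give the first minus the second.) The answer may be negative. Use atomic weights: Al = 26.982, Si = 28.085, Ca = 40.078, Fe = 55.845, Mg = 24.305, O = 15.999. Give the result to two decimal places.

-5.20 percentage points

M((Mg₀.₂₆Fe₀.₇₄)₂SiO₄) = 187.370 g/mol, so wt% Si = 28.085/187.370 × 100 = 14.99%.
M(CaAl₂Si₂O₈) = 278.204 g/mol, so wt% Si = 56.170/278.204 × 100 = 20.19%.
14.99 − 20.19 = -5.20 pp.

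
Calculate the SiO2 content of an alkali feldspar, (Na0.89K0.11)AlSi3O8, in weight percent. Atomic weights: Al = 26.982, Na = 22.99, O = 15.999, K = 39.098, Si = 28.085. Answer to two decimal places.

Molar mass of (Na0.89K0.11)AlSi3O8 = 0.89*22.99 + 0.11*39.098 + 1*26.982 + 3*28.085 + 8*15.999 = 263.991 g/mol.
Each formula unit contains 3 Si, equivalent to 3/1 = 3.0000 mol SiO2.
M(SiO2) = 1×28.085 + 2×15.999 = 60.083 g/mol.
Mass of SiO2 per formula unit = 3.0000 × 60.083 = 180.249 g.
SiO2 wt% = 180.249 / 263.991 × 100 = 68.28%.

68.28 wt%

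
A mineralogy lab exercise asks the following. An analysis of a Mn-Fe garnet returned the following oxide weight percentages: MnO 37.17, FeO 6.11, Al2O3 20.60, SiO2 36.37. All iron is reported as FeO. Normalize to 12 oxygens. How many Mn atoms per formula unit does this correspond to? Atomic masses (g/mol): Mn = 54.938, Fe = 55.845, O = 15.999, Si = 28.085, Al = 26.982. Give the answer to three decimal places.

37.17 wt% MnO ÷ 70.937 g/mol = 0.52399 mol, giving 0.52399 Mn and 0.52399 O.
6.11 wt% FeO ÷ 71.844 g/mol = 0.08505 mol, giving 0.08505 Fe and 0.08505 O.
20.60 wt% Al2O3 ÷ 101.961 g/mol = 0.20204 mol, giving 0.40408 Al and 0.60612 O.
36.37 wt% SiO2 ÷ 60.083 g/mol = 0.60533 mol, giving 0.60533 Si and 1.21066 O.
Oxygen sums to 2.42582; scaling by 12/2.42582 = 4.94678 puts the formula on 12 O.
Mn: 0.52399 × 4.94678 = 2.592 atoms per formula unit.

2.592 Mn apfu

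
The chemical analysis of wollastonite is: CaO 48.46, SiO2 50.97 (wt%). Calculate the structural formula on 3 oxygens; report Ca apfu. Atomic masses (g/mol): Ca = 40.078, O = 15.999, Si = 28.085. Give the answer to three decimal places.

CaO: 48.46/56.077 = 0.86417 mol → 0.86417 mol Ca, 0.86417 mol O.
SiO2: 50.97/60.083 = 0.84833 mol → 0.84833 mol Si, 1.69666 mol O.
Total oxygen = 2.56083 mol. Normalization factor = 3/2.56083 = 1.17150.
Ca per 3 O = 0.86417 × 1.17150 = 1.012.

1.012 Ca apfu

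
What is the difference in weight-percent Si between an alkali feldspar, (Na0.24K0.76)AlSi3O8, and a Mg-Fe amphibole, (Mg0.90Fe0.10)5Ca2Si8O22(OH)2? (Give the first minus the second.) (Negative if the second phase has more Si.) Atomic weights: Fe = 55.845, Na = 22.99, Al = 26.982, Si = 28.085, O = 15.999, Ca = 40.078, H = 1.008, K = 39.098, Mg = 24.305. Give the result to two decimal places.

3.57 percentage points

Si in (Na0.24K0.76)AlSi3O8: molar mass 274.461 g/mol; 3×28.085 = 84.255 g → 30.70 wt%.
Si in (Mg0.90Fe0.10)5Ca2Si8O22(OH)2: molar mass 828.123 g/mol; 8×28.085 = 224.680 g → 27.13 wt%.
Difference = 30.70 − 27.13 = 3.57 percentage points.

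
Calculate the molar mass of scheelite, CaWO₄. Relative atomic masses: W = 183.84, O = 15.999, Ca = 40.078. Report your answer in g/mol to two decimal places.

287.91 g/mol

Ca: 1 × 40.078 = 40.0780
W: 1 × 183.84 = 183.8400
O: 4 × 15.999 = 63.9960
Summing the contributions gives the formula mass.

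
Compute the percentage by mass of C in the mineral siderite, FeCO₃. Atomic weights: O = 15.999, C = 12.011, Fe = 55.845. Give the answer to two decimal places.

10.37 mass %

Formula mass = 1×55.845 + 1×12.011 + 3×15.999 = 115.853 g/mol, of which 12.011 g is C.
So C makes up 12.011/115.853 = 0.1037 of the mass, i.e. 10.37%.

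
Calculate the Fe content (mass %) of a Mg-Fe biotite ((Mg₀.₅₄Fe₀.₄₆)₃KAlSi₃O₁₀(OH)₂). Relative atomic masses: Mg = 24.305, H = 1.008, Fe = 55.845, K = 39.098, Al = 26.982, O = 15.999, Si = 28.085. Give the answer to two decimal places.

16.73 mass %

Formula mass = 1.62*24.305 + 1.38*55.845 + 1*39.098 + 1*26.982 + 3*28.085 + 12*15.999 + 2*1.008 = 460.779 g/mol, of which 77.066 g is Fe.
So Fe makes up 77.066/460.779 = 0.1673 of the mass, i.e. 16.73%.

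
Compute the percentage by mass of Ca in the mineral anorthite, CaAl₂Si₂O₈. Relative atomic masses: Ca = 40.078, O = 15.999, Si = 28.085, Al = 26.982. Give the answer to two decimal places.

14.41 weight percent

Formula mass = 1*40.078 + 2*26.982 + 2*28.085 + 8*15.999 = 278.204 g/mol, of which 40.078 g is Ca.
So Ca makes up 40.078/278.204 = 0.1441 of the mass, i.e. 14.41%.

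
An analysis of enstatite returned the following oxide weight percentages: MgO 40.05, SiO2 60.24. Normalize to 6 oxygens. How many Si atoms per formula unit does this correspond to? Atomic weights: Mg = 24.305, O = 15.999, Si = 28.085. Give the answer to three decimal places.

2.006 Si apfu

MgO: 40.05/40.304 = 0.99370 mol → 0.99370 mol Mg, 0.99370 mol O.
SiO2: 60.24/60.083 = 1.00261 mol → 1.00261 mol Si, 2.00522 mol O.
Total oxygen = 2.99892 mol. Normalization factor = 6/2.99892 = 2.00072.
Si per 6 O = 1.00261 × 2.00072 = 2.006.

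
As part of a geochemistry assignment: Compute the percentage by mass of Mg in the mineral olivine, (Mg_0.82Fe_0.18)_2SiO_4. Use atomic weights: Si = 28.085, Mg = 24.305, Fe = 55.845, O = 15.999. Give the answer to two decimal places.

26.22 mass %

Formula mass = 1.64·24.305 + 0.36·55.845 + 1·28.085 + 4·15.999 = 152.045 g/mol, of which 39.860 g is Mg.
So Mg makes up 39.860/152.045 = 0.2622 of the mass, i.e. 26.22%.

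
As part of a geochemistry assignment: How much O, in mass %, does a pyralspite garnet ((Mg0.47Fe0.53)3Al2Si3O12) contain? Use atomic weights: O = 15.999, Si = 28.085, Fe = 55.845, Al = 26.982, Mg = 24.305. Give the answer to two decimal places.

42.36 mass %

Molar mass of (Mg0.47Fe0.53)3Al2Si3O12: 1.41·24.305 + 1.59·55.845 + 2·26.982 + 3·28.085 + 12·15.999 = 453.271 g/mol.
Mass of O per formula unit: 12 × 15.999 = 191.988 g.
Weight fraction O = 191.988 / 453.271 = 0.4236.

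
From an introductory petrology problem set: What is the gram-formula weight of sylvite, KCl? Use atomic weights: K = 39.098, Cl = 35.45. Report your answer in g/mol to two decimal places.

74.55 g/mol

M = 1·39.098 + 1·35.45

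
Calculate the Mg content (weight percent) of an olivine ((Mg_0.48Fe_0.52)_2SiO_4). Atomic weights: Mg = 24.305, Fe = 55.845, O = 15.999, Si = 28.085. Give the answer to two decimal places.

Formula mass = 0.96·24.305 + 1.04·55.845 + 1·28.085 + 4·15.999 = 173.493 g/mol, of which 23.333 g is Mg.
So Mg makes up 23.333/173.493 = 0.1345 of the mass, i.e. 13.45%.

13.45 weight percent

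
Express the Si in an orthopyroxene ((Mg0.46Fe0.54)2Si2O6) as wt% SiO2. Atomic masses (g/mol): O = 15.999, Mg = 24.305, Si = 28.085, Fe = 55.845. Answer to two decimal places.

M((Mg0.46Fe0.54)2Si2O6) = 234.837 g/mol; M(SiO2) = 60.083 g/mol.
Moles SiO2 per formula unit = 2 Si ÷ 1 = 2.0000.
SiO2 fraction = (2.0000 × 60.083) / 234.837 = 120.166/234.837 = 0.5117.

51.17 wt%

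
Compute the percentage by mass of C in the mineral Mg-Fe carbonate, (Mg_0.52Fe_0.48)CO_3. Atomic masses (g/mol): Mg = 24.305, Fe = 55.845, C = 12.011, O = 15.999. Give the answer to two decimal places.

12.08 weight percent

M((Mg_0.52Fe_0.48)CO_3) = 99.452 g/mol.
C contributes 1 × 12.011 = 12.011 g per mole.
12.011/99.452 = 0.1208 → 12.08%.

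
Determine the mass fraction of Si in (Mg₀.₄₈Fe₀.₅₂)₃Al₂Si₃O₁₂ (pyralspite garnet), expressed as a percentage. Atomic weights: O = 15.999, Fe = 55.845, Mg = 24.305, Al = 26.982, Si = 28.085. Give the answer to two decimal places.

18.63 wt%

Formula mass = 1.44*24.305 + 1.56*55.845 + 2*26.982 + 3*28.085 + 12*15.999 = 452.324 g/mol, of which 84.255 g is Si.
So Si makes up 84.255/452.324 = 0.1863 of the mass, i.e. 18.63%.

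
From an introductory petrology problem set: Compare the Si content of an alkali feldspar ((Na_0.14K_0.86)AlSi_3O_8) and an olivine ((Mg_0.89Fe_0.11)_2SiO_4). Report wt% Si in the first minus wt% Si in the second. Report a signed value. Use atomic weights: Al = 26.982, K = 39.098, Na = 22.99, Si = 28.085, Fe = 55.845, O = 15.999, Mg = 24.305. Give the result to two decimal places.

11.50 percentage points

Si in (Na_0.14K_0.86)AlSi_3O_8: molar mass 276.072 g/mol; 3×28.085 = 84.255 g → 30.52 wt%.
Si in (Mg_0.89Fe_0.11)_2SiO_4: molar mass 147.630 g/mol; 1×28.085 = 28.085 g → 19.02 wt%.
Difference = 30.52 − 19.02 = 11.50 percentage points.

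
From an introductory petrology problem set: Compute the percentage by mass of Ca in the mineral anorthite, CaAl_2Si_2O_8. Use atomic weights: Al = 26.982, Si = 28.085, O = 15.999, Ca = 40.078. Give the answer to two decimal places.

Formula mass = 1*40.078 + 2*26.982 + 2*28.085 + 8*15.999 = 278.204 g/mol, of which 40.078 g is Ca.
So Ca makes up 40.078/278.204 = 0.1441 of the mass, i.e. 14.41%.

14.41 weight percent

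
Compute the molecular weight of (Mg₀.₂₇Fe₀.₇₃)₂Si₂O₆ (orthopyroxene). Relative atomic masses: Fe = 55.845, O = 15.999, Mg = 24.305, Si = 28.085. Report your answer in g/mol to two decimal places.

246.82 g/mol

The formula mass is the sum 0.54(24.305) + 1.46(55.845) + 2(28.085) + 6(15.999).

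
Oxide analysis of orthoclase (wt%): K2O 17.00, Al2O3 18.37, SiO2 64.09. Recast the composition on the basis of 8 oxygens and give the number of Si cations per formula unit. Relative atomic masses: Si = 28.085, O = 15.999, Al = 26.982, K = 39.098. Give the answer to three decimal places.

K2O (M=94.195): mol = 0.18048; K = 0.36096, O = 0.18048.
Al2O3 (M=101.961): mol = 0.18017; Al = 0.36034, O = 0.54051.
SiO2 (M=60.083): mol = 1.06669; Si = 1.06669, O = 2.13338.
ΣO = 2.85437; factor = 8/ΣO = 2.80272.
Si apfu = 1.06669 × 2.80272 = 2.990.

2.990 Si apfu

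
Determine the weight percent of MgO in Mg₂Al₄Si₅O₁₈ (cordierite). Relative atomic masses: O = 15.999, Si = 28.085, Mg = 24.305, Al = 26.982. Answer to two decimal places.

13.78 wt%

M(Mg₂Al₄Si₅O₁₈) = 584.945 g/mol; M(MgO) = 40.304 g/mol.
Moles MgO per formula unit = 2 Mg ÷ 1 = 2.0000.
MgO fraction = (2.0000 × 40.304) / 584.945 = 80.608/584.945 = 0.1378.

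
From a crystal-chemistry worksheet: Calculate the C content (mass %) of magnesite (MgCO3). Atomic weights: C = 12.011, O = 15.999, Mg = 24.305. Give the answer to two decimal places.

Formula mass = 1·24.305 + 1·12.011 + 3·15.999 = 84.313 g/mol, of which 12.011 g is C.
So C makes up 12.011/84.313 = 0.1425 of the mass, i.e. 14.25%.

14.25 mass %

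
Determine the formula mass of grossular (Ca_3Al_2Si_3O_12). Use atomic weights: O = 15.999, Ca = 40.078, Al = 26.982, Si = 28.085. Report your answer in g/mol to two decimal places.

Ca: 3 × 40.078 = 120.2340
Al: 2 × 26.982 = 53.9640
Si: 3 × 28.085 = 84.2550
O: 12 × 15.999 = 191.9880
Summing the contributions gives the formula mass.

450.44 g/mol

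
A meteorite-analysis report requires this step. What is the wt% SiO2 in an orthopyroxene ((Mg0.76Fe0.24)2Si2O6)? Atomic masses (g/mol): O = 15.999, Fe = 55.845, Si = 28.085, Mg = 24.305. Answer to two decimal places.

Formula mass = 215.913 g/mol.
2 Si → 2.0000 mol SiO2 per formula unit; M(SiO2) = 60.083, so SiO2 mass = 120.166 g.
120.166/215.913 × 100 = 55.65 wt%.

55.65 wt%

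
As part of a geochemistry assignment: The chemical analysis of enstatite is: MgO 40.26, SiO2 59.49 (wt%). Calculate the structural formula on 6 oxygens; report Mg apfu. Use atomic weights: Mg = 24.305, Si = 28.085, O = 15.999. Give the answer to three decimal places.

2.012 Mg apfu

MgO: 40.26/40.304 = 0.99891 mol → 0.99891 mol Mg, 0.99891 mol O.
SiO2: 59.49/60.083 = 0.99013 mol → 0.99013 mol Si, 1.98026 mol O.
Total oxygen = 2.97917 mol. Normalization factor = 6/2.97917 = 2.01398.
Mg per 6 O = 0.99891 × 2.01398 = 2.012.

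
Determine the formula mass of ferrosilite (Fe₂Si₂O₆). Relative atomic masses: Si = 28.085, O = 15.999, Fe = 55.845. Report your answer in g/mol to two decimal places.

263.85 g/mol

The formula mass is the sum 2*55.845 + 2*28.085 + 6*15.999.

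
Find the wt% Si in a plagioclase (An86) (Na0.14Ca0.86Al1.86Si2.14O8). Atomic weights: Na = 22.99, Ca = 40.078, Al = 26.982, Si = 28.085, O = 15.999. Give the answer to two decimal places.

Molar mass of Na0.14Ca0.86Al1.86Si2.14O8: 0.14×22.99 + 0.86×40.078 + 1.86×26.982 + 2.14×28.085 + 8×15.999 = 275.966 g/mol.
Mass of Si per formula unit: 2.14 × 28.085 = 60.102 g.
Weight fraction Si = 60.102 / 275.966 = 0.2178.

21.78 weight percent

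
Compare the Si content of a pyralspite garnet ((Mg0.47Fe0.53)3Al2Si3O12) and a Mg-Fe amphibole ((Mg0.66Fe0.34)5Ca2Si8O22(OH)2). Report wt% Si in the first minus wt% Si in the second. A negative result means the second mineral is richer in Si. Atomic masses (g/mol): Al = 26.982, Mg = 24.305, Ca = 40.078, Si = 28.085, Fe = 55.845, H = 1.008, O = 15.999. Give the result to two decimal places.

First mineral: 84.255 g Si in 453.271 g formula = 18.59 wt% Si.
Second mineral: 224.680 g Si in 865.971 g formula = 25.95 wt% Si.
18.59% − 25.95% gives a difference of -7.36 percentage points.

-7.36 percentage points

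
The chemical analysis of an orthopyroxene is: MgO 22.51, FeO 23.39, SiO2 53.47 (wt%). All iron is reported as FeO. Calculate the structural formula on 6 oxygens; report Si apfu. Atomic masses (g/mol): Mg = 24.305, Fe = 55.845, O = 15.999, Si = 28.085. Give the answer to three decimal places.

2.004 Si apfu

MgO (M=40.304): mol = 0.55851; Mg = 0.55851, O = 0.55851.
FeO (M=71.844): mol = 0.32557; Fe = 0.32557, O = 0.32557.
SiO2 (M=60.083): mol = 0.88994; Si = 0.88994, O = 1.77988.
ΣO = 2.66396; factor = 6/ΣO = 2.25229.
Si apfu = 0.88994 × 2.25229 = 2.004.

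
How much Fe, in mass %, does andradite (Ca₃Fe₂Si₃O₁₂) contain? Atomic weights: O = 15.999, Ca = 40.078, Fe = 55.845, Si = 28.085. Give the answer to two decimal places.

21.98 mass %

M(Ca₃Fe₂Si₃O₁₂) = 508.167 g/mol.
Fe contributes 2 × 55.845 = 111.690 g per mole.
111.690/508.167 = 0.2198 → 21.98%.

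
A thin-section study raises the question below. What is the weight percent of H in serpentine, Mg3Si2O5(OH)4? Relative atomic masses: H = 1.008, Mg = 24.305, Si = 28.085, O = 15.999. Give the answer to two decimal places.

Formula mass = 3×24.305 + 2×28.085 + 9×15.999 + 4×1.008 = 277.108 g/mol, of which 4.032 g is H.
So H makes up 4.032/277.108 = 0.0146 of the mass, i.e. 1.46%.

1.46 weight percent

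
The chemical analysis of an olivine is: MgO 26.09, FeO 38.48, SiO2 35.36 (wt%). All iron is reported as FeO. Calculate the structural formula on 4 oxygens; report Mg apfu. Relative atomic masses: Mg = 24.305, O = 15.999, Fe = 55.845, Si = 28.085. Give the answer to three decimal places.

26.09 wt% MgO ÷ 40.304 g/mol = 0.64733 mol, giving 0.64733 Mg and 0.64733 O.
38.48 wt% FeO ÷ 71.844 g/mol = 0.53560 mol, giving 0.53560 Fe and 0.53560 O.
35.36 wt% SiO2 ÷ 60.083 g/mol = 0.58852 mol, giving 0.58852 Si and 1.17704 O.
Oxygen sums to 2.35997; scaling by 4/2.35997 = 1.69494 puts the formula on 4 O.
Mg: 0.64733 × 1.69494 = 1.097 atoms per formula unit.

1.097 Mg apfu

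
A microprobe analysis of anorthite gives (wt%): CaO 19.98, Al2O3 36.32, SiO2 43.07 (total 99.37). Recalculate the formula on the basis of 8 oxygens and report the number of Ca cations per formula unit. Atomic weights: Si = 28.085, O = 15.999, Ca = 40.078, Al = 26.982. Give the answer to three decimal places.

0.997 Ca apfu

CaO (M=56.077): mol = 0.35630; Ca = 0.35630, O = 0.35630.
Al2O3 (M=101.961): mol = 0.35621; Al = 0.71242, O = 1.06863.
SiO2 (M=60.083): mol = 0.71684; Si = 0.71684, O = 1.43368.
ΣO = 2.85861; factor = 8/ΣO = 2.79856.
Ca apfu = 0.35630 × 2.79856 = 0.997.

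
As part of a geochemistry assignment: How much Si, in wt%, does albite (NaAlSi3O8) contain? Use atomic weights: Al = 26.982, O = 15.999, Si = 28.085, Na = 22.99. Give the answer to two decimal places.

32.13 wt%

Formula mass = 1×22.99 + 1×26.982 + 3×28.085 + 8×15.999 = 262.219 g/mol, of which 84.255 g is Si.
So Si makes up 84.255/262.219 = 0.3213 of the mass, i.e. 32.13%.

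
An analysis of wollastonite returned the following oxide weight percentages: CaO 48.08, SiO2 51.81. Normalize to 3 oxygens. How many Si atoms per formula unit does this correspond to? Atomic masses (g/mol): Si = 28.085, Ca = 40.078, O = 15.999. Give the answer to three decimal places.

48.08 wt% CaO ÷ 56.077 g/mol = 0.85739 mol, giving 0.85739 Ca and 0.85739 O.
51.81 wt% SiO2 ÷ 60.083 g/mol = 0.86231 mol, giving 0.86231 Si and 1.72462 O.
Oxygen sums to 2.58201; scaling by 3/2.58201 = 1.16189 puts the formula on 3 O.
Si: 0.86231 × 1.16189 = 1.002 atoms per formula unit.

1.002 Si apfu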